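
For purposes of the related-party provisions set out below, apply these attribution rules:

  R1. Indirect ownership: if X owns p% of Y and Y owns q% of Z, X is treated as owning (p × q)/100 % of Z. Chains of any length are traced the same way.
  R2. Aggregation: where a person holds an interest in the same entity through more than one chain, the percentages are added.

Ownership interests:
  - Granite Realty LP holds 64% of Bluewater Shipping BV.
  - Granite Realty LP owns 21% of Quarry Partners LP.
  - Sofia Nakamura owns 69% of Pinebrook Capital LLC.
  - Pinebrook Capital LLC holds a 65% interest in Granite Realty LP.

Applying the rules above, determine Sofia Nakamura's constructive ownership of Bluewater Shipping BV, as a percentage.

28.704%

Chain via Pinebrook Capital LLC → Granite Realty LP (R1): 69% × 65% × 64% = 28.704% of Bluewater Shipping BV.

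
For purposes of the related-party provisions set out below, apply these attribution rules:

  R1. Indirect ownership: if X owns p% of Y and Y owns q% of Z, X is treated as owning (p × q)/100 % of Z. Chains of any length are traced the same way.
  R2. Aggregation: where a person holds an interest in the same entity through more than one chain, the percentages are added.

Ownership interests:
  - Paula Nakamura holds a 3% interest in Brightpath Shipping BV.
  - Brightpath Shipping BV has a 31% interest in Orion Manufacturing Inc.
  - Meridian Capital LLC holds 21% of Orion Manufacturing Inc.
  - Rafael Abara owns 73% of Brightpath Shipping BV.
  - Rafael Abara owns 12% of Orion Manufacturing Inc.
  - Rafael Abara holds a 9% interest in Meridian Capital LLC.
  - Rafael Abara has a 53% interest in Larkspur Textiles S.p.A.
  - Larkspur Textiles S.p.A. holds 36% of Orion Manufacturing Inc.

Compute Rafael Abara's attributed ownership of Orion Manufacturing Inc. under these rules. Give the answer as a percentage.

Chain via Brightpath Shipping BV (R1): 73% × 31% = 22.63% of Orion Manufacturing Inc.
Chain via Meridian Capital LLC (R1): 9% × 21% = 1.89% of Orion Manufacturing Inc.
Chain via Larkspur Textiles S.p.A. (R1): 53% × 36% = 19.08% of Orion Manufacturing Inc.
Direct interest in Orion Manufacturing Inc: 12%.
Aggregating (R2): 22.63% + 1.89% + 19.08% + 12% = 55.6%.

55.6%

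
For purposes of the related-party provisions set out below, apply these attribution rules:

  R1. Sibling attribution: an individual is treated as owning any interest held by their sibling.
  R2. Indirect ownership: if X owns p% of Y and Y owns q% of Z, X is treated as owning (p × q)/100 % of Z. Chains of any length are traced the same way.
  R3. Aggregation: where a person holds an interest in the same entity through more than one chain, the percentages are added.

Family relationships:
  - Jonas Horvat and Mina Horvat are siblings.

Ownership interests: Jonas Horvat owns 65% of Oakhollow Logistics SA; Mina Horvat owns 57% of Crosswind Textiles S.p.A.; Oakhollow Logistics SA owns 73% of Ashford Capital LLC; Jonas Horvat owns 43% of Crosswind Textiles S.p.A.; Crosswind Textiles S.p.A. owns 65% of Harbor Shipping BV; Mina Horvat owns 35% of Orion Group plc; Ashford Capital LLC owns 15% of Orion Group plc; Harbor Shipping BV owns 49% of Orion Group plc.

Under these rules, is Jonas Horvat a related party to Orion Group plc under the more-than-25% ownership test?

Yes

By sibling attribution (R1), Jonas Horvat is treated as also owning Mina Horvat's interest in Crosswind Textiles S.p.A, giving 43% + 57% = 100%.
By sibling attribution (R1), Jonas Horvat is treated as owning Mina Horvat's 35% interest in Orion Group plc.
Chain via Oakhollow Logistics SA → Ashford Capital LLC (R2): 65% × 73% × 15% = 7.1175% of Orion Group plc.
Chain via Crosswind Textiles S.p.A. → Harbor Shipping BV (R2): 100% × 65% × 49% = 31.85% of Orion Group plc.
Direct interest in Orion Group plc: 35%.
Aggregating (R3): 7.1175% + 31.85% + 35% = 73.9675%.
73.9675% exceeds the 25% threshold, so Jonas is a related party to Orion Group plc.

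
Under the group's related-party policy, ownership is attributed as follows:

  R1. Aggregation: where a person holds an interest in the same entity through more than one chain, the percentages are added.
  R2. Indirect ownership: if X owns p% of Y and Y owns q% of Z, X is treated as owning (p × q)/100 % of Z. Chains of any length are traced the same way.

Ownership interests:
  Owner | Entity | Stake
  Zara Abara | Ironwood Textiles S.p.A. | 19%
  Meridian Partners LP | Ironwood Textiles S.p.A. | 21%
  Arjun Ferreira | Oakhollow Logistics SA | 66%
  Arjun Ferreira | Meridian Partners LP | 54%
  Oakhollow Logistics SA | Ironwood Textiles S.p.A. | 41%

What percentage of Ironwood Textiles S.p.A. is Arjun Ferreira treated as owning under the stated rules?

Chain via Meridian Partners LP (R2): 54% × 21% = 11.34% of Ironwood Textiles S.p.A.
Chain via Oakhollow Logistics SA (R2): 66% × 41% = 27.06% of Ironwood Textiles S.p.A.
Aggregating (R1): 11.34% + 27.06% = 38.4%.

38.4%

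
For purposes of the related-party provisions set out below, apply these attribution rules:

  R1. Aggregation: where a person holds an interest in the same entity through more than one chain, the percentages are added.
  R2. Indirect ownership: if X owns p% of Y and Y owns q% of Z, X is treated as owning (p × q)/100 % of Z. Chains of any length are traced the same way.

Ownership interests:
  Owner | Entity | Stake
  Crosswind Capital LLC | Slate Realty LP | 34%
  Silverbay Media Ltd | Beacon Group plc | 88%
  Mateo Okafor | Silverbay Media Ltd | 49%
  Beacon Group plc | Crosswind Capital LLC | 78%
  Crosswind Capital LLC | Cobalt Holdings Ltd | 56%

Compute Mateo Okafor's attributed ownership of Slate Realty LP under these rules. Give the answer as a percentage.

Chain via Silverbay Media Ltd → Beacon Group plc → Crosswind Capital LLC (R2): 49% × 88% × 78% × 34% = 11.435424% of Slate Realty LP.

11.435424%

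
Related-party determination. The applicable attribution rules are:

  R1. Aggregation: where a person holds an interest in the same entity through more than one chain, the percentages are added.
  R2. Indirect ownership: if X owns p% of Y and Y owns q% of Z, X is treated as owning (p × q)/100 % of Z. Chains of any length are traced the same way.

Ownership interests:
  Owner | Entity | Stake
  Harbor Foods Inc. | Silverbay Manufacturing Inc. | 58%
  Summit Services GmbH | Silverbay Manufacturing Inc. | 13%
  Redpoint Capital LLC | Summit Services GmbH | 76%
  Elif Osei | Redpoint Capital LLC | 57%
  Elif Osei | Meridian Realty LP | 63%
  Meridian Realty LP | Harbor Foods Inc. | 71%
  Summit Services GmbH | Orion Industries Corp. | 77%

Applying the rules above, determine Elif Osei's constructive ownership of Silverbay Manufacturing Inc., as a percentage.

31.575%

Chain via Redpoint Capital LLC → Summit Services GmbH (R2): 57% × 76% × 13% = 5.6316% of Silverbay Manufacturing Inc.
Chain via Meridian Realty LP → Harbor Foods Inc. (R2): 63% × 71% × 58% = 25.9434% of Silverbay Manufacturing Inc.
Aggregating (R1): 5.6316% + 25.9434% = 31.575%.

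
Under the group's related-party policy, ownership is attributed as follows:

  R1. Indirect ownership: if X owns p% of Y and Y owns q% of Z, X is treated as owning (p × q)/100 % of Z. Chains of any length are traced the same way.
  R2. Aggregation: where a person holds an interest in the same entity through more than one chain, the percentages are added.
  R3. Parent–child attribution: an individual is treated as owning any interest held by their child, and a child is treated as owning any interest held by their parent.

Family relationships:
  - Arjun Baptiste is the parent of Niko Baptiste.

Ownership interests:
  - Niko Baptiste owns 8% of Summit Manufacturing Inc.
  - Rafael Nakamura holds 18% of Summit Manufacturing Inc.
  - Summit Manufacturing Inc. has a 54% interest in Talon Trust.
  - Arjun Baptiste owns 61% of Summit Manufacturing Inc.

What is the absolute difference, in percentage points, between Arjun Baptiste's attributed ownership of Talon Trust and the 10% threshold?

27.26

By parent–child attribution (R3), Arjun Baptiste is treated as also owning Niko Baptiste's interest in Summit Manufacturing Inc, giving 61% + 8% = 69%.
Chain via Summit Manufacturing Inc. (R1): 69% × 54% = 37.26% of Talon Trust.
37.26% exceeds the 10% threshold by 27.26 percentage points.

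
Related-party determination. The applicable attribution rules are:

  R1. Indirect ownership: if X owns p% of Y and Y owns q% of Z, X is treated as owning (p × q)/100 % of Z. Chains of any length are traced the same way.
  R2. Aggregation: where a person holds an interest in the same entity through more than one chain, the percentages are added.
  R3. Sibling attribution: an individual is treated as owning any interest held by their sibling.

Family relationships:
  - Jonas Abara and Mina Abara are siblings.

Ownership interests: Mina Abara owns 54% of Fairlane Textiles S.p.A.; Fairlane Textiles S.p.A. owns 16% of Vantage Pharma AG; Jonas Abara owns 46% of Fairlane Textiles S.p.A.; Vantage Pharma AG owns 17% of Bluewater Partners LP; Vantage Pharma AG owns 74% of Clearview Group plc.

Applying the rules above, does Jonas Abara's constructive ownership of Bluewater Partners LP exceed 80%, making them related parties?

By sibling attribution (R3), Jonas Abara is treated as also owning Mina Abara's interest in Fairlane Textiles S.p.A, giving 46% + 54% = 100%.
Chain via Fairlane Textiles S.p.A. → Vantage Pharma AG (R1): 100% × 16% × 17% = 2.72% of Bluewater Partners LP.
2.72% does not exceed the 80% threshold, so Jonas is not a related party to Bluewater Partners LP.

No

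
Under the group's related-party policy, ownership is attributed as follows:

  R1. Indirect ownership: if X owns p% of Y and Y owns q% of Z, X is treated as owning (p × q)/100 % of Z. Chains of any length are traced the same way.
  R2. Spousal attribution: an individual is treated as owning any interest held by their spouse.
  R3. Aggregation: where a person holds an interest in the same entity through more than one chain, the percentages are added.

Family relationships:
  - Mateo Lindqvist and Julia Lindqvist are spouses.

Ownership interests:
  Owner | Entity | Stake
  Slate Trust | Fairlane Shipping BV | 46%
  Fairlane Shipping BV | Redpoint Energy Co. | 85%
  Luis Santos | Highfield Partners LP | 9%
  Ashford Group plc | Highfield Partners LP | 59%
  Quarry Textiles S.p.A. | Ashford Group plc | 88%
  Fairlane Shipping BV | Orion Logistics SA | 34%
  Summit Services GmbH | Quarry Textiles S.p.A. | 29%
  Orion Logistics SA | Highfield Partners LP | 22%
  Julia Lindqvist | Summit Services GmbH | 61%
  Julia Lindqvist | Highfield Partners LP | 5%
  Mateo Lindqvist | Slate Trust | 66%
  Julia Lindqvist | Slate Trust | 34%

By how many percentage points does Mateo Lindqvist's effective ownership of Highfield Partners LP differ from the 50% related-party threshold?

By spousal attribution (R2), Mateo Lindqvist is treated as also owning Julia Lindqvist's interest in Slate Trust, giving 66% + 34% = 100%.
By spousal attribution (R2), Mateo Lindqvist is treated as owning Julia Lindqvist's 61% interest in Summit Services GmbH.
By spousal attribution (R2), Mateo Lindqvist is treated as owning Julia Lindqvist's 5% interest in Highfield Partners LP.
Chain via Slate Trust → Fairlane Shipping BV → Orion Logistics SA (R1): 100% × 46% × 34% × 22% = 3.4408% of Highfield Partners LP.
Chain via Summit Services GmbH → Quarry Textiles S.p.A. → Ashford Group plc (R1): 61% × 29% × 88% × 59% = 9.184648% of Highfield Partners LP.
Direct interest in Highfield Partners LP: 5%.
Aggregating (R3): 3.4408% + 9.184648% + 5% = 17.625448%.
17.625448% falls short of the 50% threshold by 32.374552 percentage points.

32.374552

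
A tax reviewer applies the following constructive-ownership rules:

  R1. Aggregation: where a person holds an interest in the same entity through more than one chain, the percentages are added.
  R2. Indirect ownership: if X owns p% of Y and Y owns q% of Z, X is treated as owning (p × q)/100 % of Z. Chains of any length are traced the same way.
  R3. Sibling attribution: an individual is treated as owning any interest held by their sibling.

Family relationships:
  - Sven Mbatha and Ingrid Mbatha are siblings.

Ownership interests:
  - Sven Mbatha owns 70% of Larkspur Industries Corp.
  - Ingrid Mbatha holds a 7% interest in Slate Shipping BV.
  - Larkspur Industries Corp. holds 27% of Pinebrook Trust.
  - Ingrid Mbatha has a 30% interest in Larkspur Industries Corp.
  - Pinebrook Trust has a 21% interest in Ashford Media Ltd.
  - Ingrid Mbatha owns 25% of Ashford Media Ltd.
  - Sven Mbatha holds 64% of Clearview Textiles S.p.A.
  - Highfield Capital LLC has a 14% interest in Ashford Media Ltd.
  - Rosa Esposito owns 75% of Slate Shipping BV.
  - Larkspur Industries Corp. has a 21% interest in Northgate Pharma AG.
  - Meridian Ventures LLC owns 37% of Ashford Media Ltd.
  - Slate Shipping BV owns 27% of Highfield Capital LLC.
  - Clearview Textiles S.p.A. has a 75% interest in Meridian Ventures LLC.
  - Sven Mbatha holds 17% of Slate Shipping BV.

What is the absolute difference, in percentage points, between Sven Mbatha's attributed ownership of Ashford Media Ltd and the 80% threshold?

30.6628

By sibling attribution (R3), Sven Mbatha is treated as also owning Ingrid Mbatha's interest in Larkspur Industries Corp, giving 70% + 30% = 100%.
By sibling attribution (R3), Sven Mbatha is treated as also owning Ingrid Mbatha's interest in Slate Shipping BV, giving 17% + 7% = 24%.
By sibling attribution (R3), Sven Mbatha is treated as owning Ingrid Mbatha's 25% interest in Ashford Media Ltd.
Chain via Clearview Textiles S.p.A. → Meridian Ventures LLC (R2): 64% × 75% × 37% = 17.76% of Ashford Media Ltd.
Chain via Larkspur Industries Corp. → Pinebrook Trust (R2): 100% × 27% × 21% = 5.67% of Ashford Media Ltd.
Chain via Slate Shipping BV → Highfield Capital LLC (R2): 24% × 27% × 14% = 0.9072% of Ashford Media Ltd.
Direct interest in Ashford Media Ltd: 25%.
Aggregating (R1): 17.76% + 5.67% + 0.9072% + 25% = 49.3372%.
49.3372% falls short of the 80% threshold by 30.6628 percentage points.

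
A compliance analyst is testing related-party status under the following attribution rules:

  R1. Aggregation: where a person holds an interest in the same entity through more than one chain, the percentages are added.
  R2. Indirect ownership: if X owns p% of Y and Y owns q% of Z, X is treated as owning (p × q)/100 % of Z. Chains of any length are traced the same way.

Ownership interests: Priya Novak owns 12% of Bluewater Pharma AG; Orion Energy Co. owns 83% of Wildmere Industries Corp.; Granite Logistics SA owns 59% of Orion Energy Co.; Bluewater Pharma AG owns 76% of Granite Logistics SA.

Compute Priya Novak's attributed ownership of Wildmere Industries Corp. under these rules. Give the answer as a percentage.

4.466064%

Chain via Bluewater Pharma AG → Granite Logistics SA → Orion Energy Co. (R2): 12% × 76% × 59% × 83% = 4.466064% of Wildmere Industries Corp.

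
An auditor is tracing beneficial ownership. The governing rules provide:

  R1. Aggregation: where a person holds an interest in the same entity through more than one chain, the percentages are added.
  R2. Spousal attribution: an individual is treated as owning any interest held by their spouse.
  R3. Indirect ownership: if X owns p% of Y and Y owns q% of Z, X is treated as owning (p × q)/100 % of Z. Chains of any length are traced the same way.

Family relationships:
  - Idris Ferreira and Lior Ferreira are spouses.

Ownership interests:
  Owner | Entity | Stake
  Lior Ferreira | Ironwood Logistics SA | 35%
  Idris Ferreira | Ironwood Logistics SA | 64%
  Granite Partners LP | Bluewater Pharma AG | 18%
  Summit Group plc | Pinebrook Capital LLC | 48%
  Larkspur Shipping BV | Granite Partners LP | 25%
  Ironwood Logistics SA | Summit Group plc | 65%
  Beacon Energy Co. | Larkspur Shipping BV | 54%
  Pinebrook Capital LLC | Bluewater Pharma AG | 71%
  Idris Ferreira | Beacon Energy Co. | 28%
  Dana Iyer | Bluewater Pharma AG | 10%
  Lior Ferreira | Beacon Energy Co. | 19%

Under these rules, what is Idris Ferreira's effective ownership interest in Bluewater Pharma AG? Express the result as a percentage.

By spousal attribution (R2), Idris Ferreira is treated as also owning Lior Ferreira's interest in Beacon Energy Co, giving 28% + 19% = 47%.
By spousal attribution (R2), Idris Ferreira is treated as also owning Lior Ferreira's interest in Ironwood Logistics SA, giving 64% + 35% = 99%.
Chain via Beacon Energy Co. → Larkspur Shipping BV → Granite Partners LP (R3): 47% × 54% × 25% × 18% = 1.1421% of Bluewater Pharma AG.
Chain via Ironwood Logistics SA → Summit Group plc → Pinebrook Capital LLC (R3): 99% × 65% × 48% × 71% = 21.93048% of Bluewater Pharma AG.
Aggregating (R1): 1.1421% + 21.93048% = 23.07258%.

23.07258%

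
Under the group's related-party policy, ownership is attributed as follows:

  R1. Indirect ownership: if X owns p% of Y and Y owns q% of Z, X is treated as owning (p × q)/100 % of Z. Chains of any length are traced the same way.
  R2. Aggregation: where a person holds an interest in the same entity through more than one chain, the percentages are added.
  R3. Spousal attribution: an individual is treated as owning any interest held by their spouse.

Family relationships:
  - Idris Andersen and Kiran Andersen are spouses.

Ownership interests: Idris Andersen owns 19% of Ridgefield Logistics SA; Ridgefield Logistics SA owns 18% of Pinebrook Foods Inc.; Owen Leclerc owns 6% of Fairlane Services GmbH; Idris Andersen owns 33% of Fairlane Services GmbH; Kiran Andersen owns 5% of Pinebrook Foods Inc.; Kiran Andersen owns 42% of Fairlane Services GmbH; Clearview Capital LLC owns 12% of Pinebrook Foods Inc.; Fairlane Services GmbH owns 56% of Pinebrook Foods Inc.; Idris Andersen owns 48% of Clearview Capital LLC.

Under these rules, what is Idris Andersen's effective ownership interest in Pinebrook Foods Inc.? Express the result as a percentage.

By spousal attribution (R3), Idris Andersen is treated as also owning Kiran Andersen's interest in Fairlane Services GmbH, giving 33% + 42% = 75%.
By spousal attribution (R3), Idris Andersen is treated as owning Kiran Andersen's 5% interest in Pinebrook Foods Inc.
Chain via Clearview Capital LLC (R1): 48% × 12% = 5.76% of Pinebrook Foods Inc.
Chain via Fairlane Services GmbH (R1): 75% × 56% = 42% of Pinebrook Foods Inc.
Chain via Ridgefield Logistics SA (R1): 19% × 18% = 3.42% of Pinebrook Foods Inc.
Direct interest in Pinebrook Foods Inc: 5%.
Aggregating (R2): 5.76% + 42% + 3.42% + 5% = 56.18%.

56.18%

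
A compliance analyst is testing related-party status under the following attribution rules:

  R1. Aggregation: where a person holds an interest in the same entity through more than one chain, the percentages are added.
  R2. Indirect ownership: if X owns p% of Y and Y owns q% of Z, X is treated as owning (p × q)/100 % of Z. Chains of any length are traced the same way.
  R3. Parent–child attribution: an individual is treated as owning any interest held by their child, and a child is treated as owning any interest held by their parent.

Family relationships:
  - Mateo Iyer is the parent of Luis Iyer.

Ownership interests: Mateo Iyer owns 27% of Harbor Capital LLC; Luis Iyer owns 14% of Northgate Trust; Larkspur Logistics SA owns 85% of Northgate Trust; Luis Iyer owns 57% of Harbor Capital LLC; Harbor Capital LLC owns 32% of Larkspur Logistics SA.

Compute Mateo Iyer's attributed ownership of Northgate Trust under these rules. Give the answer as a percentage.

36.848%

By parent–child attribution (R3), Mateo Iyer is treated as also owning Luis Iyer's interest in Harbor Capital LLC, giving 27% + 57% = 84%.
By parent–child attribution (R3), Mateo Iyer is treated as owning Luis Iyer's 14% interest in Northgate Trust.
Chain via Harbor Capital LLC → Larkspur Logistics SA (R2): 84% × 32% × 85% = 22.848% of Northgate Trust.
Direct interest in Northgate Trust: 14%.
Aggregating (R1): 22.848% + 14% = 36.848%.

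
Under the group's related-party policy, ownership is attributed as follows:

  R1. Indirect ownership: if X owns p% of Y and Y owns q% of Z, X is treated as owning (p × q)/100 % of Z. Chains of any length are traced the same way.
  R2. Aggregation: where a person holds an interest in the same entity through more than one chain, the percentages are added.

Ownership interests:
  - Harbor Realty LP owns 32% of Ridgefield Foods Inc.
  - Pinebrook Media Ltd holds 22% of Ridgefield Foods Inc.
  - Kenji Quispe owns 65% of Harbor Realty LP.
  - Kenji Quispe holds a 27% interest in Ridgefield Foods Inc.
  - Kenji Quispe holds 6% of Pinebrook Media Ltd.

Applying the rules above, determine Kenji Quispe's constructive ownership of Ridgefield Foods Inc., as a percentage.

49.12%

Chain via Harbor Realty LP (R1): 65% × 32% = 20.8% of Ridgefield Foods Inc.
Chain via Pinebrook Media Ltd (R1): 6% × 22% = 1.32% of Ridgefield Foods Inc.
Direct interest in Ridgefield Foods Inc: 27%.
Aggregating (R2): 20.8% + 1.32% + 27% = 49.12%.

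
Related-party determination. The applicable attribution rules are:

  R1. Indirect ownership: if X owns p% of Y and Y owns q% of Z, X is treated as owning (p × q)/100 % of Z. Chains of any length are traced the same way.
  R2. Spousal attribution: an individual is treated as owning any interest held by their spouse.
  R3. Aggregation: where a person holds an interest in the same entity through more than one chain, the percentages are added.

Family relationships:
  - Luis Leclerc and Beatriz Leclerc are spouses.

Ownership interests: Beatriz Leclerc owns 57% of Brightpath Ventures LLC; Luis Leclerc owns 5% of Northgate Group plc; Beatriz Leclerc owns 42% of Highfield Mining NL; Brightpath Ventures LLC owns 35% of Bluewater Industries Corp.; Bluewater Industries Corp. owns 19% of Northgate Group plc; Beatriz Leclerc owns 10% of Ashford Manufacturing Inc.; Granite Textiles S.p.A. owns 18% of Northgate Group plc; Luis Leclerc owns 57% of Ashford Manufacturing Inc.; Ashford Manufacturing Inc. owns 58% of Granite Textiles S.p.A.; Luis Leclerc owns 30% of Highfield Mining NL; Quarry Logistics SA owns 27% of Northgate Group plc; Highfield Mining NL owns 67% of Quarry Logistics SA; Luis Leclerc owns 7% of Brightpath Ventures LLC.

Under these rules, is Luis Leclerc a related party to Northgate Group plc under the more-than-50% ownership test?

By spousal attribution (R2), Luis Leclerc is treated as also owning Beatriz Leclerc's interest in Ashford Manufacturing Inc, giving 57% + 10% = 67%.
By spousal attribution (R2), Luis Leclerc is treated as also owning Beatriz Leclerc's interest in Brightpath Ventures LLC, giving 7% + 57% = 64%.
By spousal attribution (R2), Luis Leclerc is treated as also owning Beatriz Leclerc's interest in Highfield Mining NL, giving 30% + 42% = 72%.
Chain via Ashford Manufacturing Inc. → Granite Textiles S.p.A. (R1): 67% × 58% × 18% = 6.9948% of Northgate Group plc.
Chain via Brightpath Ventures LLC → Bluewater Industries Corp. (R1): 64% × 35% × 19% = 4.256% of Northgate Group plc.
Chain via Highfield Mining NL → Quarry Logistics SA (R1): 72% × 67% × 27% = 13.0248% of Northgate Group plc.
Direct interest in Northgate Group plc: 5%.
Aggregating (R3): 6.9948% + 4.256% + 13.0248% + 5% = 29.2756%.
29.2756% does not exceed the 50% threshold, so Luis is not a related party to Northgate Group plc.

No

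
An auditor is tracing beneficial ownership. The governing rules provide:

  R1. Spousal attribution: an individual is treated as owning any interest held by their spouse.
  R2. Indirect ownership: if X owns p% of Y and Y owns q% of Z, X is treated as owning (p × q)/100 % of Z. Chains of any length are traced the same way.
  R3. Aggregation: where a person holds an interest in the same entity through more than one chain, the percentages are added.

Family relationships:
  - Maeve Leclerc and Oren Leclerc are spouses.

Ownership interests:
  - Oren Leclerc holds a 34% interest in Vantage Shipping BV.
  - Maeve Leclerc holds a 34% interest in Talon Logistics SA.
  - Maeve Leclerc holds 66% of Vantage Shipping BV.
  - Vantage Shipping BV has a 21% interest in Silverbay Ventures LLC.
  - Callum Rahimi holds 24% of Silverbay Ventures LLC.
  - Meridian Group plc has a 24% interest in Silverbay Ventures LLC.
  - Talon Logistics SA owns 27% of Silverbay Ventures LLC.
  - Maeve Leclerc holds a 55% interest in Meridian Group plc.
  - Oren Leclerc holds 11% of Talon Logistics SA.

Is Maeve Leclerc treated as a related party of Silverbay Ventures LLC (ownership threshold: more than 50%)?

No

By spousal attribution (R1), Maeve Leclerc is treated as also owning Oren Leclerc's interest in Talon Logistics SA, giving 34% + 11% = 45%.
By spousal attribution (R1), Maeve Leclerc is treated as also owning Oren Leclerc's interest in Vantage Shipping BV, giving 66% + 34% = 100%.
Chain via Talon Logistics SA (R2): 45% × 27% = 12.15% of Silverbay Ventures LLC.
Chain via Vantage Shipping BV (R2): 100% × 21% = 21% of Silverbay Ventures LLC.
Chain via Meridian Group plc (R2): 55% × 24% = 13.2% of Silverbay Ventures LLC.
Aggregating (R3): 12.15% + 21% + 13.2% = 46.35%.
46.35% does not exceed the 50% threshold, so Maeve is not a related party to Silverbay Ventures LLC.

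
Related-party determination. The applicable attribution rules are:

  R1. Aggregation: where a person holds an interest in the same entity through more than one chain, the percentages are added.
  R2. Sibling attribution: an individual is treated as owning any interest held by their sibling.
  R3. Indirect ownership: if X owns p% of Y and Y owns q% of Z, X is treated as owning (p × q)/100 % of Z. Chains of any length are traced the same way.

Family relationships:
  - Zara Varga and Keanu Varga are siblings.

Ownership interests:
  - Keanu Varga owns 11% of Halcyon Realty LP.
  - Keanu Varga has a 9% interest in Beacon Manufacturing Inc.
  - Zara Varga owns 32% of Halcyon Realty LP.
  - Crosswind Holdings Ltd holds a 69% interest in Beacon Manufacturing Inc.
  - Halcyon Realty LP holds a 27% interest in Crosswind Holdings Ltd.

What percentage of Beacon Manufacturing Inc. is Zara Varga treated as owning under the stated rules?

By sibling attribution (R2), Zara Varga is treated as also owning Keanu Varga's interest in Halcyon Realty LP, giving 32% + 11% = 43%.
By sibling attribution (R2), Zara Varga is treated as owning Keanu Varga's 9% interest in Beacon Manufacturing Inc.
Chain via Halcyon Realty LP → Crosswind Holdings Ltd (R3): 43% × 27% × 69% = 8.0109% of Beacon Manufacturing Inc.
Direct interest in Beacon Manufacturing Inc: 9%.
Aggregating (R1): 8.0109% + 9% = 17.0109%.

17.0109%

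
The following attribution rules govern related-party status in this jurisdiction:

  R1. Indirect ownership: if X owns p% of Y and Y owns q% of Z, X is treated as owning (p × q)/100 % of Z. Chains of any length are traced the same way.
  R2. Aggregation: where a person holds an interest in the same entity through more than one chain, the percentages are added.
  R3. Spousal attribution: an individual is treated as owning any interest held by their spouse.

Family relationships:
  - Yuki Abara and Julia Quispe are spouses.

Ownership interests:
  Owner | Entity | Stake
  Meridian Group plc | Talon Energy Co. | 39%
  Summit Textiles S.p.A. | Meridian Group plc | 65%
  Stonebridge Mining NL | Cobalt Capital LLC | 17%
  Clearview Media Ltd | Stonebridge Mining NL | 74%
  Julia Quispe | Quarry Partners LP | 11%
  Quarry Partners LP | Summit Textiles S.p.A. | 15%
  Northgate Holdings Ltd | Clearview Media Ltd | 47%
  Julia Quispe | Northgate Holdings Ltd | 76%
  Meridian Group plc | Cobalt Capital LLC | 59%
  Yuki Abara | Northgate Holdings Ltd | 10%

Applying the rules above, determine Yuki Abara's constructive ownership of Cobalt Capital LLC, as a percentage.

By spousal attribution (R3), Yuki Abara is treated as also owning Julia Quispe's interest in Northgate Holdings Ltd, giving 10% + 76% = 86%.
By spousal attribution (R3), Yuki Abara is treated as owning Julia Quispe's 11% interest in Quarry Partners LP.
Chain via Northgate Holdings Ltd → Clearview Media Ltd → Stonebridge Mining NL (R1): 86% × 47% × 74% × 17% = 5.084836% of Cobalt Capital LLC.
Chain via Quarry Partners LP → Summit Textiles S.p.A. → Meridian Group plc (R1): 11% × 15% × 65% × 59% = 0.632775% of Cobalt Capital LLC.
Aggregating (R2): 5.084836% + 0.632775% = 5.717611%.

5.717611%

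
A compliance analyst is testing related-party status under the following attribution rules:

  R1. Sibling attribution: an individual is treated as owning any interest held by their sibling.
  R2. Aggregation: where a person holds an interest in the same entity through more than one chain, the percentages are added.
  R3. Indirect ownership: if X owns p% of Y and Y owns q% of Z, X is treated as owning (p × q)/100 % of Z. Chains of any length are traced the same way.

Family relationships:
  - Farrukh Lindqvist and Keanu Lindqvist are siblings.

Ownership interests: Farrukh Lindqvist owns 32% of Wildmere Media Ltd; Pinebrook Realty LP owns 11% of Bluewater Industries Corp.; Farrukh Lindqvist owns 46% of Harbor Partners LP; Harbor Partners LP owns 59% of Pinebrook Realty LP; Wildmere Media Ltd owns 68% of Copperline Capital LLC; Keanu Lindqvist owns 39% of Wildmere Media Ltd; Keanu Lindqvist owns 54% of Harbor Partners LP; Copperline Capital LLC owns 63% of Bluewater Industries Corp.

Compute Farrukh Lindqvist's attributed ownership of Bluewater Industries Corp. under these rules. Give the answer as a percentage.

36.9064%

By sibling attribution (R1), Farrukh Lindqvist is treated as also owning Keanu Lindqvist's interest in Harbor Partners LP, giving 46% + 54% = 100%.
By sibling attribution (R1), Farrukh Lindqvist is treated as also owning Keanu Lindqvist's interest in Wildmere Media Ltd, giving 32% + 39% = 71%.
Chain via Harbor Partners LP → Pinebrook Realty LP (R3): 100% × 59% × 11% = 6.49% of Bluewater Industries Corp.
Chain via Wildmere Media Ltd → Copperline Capital LLC (R3): 71% × 68% × 63% = 30.4164% of Bluewater Industries Corp.
Aggregating (R2): 6.49% + 30.4164% = 36.9064%.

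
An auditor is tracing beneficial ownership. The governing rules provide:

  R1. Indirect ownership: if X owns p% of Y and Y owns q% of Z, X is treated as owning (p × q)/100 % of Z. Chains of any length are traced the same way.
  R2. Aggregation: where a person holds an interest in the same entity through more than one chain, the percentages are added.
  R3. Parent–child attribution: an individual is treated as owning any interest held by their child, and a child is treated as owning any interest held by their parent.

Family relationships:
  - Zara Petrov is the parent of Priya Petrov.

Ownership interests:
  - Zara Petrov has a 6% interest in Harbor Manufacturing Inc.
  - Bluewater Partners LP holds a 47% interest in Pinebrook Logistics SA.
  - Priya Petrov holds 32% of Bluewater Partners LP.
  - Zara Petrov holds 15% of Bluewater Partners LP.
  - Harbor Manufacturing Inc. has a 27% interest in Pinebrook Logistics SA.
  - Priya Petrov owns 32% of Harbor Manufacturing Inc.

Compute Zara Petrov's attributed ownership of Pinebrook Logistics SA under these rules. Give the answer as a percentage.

32.35%

By parent–child attribution (R3), Zara Petrov is treated as also owning Priya Petrov's interest in Bluewater Partners LP, giving 15% + 32% = 47%.
By parent–child attribution (R3), Zara Petrov is treated as also owning Priya Petrov's interest in Harbor Manufacturing Inc, giving 6% + 32% = 38%.
Chain via Bluewater Partners LP (R1): 47% × 47% = 22.09% of Pinebrook Logistics SA.
Chain via Harbor Manufacturing Inc. (R1): 38% × 27% = 10.26% of Pinebrook Logistics SA.
Aggregating (R2): 22.09% + 10.26% = 32.35%.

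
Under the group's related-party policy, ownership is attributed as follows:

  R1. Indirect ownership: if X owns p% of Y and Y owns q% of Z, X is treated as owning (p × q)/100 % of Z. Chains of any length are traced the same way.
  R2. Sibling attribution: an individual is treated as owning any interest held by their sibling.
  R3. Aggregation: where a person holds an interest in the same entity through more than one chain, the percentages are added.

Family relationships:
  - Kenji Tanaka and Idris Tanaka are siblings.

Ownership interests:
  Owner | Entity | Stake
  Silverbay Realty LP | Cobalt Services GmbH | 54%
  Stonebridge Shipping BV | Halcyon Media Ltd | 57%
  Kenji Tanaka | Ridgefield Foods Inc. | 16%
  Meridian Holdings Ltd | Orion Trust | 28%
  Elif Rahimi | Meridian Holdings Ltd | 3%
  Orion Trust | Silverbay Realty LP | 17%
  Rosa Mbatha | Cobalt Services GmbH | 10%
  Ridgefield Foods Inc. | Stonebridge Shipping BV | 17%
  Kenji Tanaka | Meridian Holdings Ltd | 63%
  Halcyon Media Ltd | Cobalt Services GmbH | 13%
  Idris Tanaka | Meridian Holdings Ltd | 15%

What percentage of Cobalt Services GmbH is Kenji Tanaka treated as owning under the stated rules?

2.206464%

By sibling attribution (R2), Kenji Tanaka is treated as also owning Idris Tanaka's interest in Meridian Holdings Ltd, giving 63% + 15% = 78%.
Chain via Meridian Holdings Ltd → Orion Trust → Silverbay Realty LP (R1): 78% × 28% × 17% × 54% = 2.004912% of Cobalt Services GmbH.
Chain via Ridgefield Foods Inc. → Stonebridge Shipping BV → Halcyon Media Ltd (R1): 16% × 17% × 57% × 13% = 0.201552% of Cobalt Services GmbH.
Aggregating (R3): 2.004912% + 0.201552% = 2.206464%.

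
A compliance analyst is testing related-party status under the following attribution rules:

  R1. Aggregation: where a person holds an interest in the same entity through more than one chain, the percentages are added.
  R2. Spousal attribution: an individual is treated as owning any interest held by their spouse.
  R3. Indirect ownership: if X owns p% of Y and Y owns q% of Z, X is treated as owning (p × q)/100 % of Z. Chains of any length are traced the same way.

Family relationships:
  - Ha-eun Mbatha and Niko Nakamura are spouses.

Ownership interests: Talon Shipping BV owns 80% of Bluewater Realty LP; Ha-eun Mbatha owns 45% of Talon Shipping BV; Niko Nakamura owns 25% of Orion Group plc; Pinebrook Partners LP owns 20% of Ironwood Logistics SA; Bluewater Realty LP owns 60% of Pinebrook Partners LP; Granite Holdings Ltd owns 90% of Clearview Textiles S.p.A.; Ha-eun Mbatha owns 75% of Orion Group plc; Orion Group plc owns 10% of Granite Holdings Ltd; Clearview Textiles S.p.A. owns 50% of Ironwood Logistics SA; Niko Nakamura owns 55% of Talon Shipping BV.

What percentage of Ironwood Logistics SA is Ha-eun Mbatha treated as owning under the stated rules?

14.1%

By spousal attribution (R2), Ha-eun Mbatha is treated as also owning Niko Nakamura's interest in Talon Shipping BV, giving 45% + 55% = 100%.
By spousal attribution (R2), Ha-eun Mbatha is treated as also owning Niko Nakamura's interest in Orion Group plc, giving 75% + 25% = 100%.
Chain via Talon Shipping BV → Bluewater Realty LP → Pinebrook Partners LP (R3): 100% × 80% × 60% × 20% = 9.6% of Ironwood Logistics SA.
Chain via Orion Group plc → Granite Holdings Ltd → Clearview Textiles S.p.A. (R3): 100% × 10% × 90% × 50% = 4.5% of Ironwood Logistics SA.
Aggregating (R1): 9.6% + 4.5% = 14.1%.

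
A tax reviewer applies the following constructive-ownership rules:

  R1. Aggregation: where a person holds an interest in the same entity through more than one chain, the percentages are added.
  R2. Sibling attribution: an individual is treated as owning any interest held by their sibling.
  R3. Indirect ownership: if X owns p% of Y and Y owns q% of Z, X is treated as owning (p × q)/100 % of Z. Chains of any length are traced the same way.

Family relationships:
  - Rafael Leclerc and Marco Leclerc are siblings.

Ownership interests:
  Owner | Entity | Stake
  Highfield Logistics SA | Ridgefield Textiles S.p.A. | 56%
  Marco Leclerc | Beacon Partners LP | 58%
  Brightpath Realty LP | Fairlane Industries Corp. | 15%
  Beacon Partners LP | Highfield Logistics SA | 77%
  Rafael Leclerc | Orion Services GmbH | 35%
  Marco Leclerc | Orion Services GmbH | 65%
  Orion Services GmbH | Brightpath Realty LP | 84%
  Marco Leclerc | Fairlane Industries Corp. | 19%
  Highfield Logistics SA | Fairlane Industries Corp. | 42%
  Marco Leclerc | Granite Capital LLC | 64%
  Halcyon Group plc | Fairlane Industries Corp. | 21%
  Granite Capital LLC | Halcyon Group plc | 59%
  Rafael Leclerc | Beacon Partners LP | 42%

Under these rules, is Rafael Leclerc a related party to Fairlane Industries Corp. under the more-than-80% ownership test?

By sibling attribution (R2), Rafael Leclerc is treated as also owning Marco Leclerc's interest in Orion Services GmbH, giving 35% + 65% = 100%.
By sibling attribution (R2), Rafael Leclerc is treated as also owning Marco Leclerc's interest in Beacon Partners LP, giving 42% + 58% = 100%.
By sibling attribution (R2), Rafael Leclerc is treated as owning Marco Leclerc's 64% interest in Granite Capital LLC.
By sibling attribution (R2), Rafael Leclerc is treated as owning Marco Leclerc's 19% interest in Fairlane Industries Corp.
Chain via Orion Services GmbH → Brightpath Realty LP (R3): 100% × 84% × 15% = 12.6% of Fairlane Industries Corp.
Chain via Beacon Partners LP → Highfield Logistics SA (R3): 100% × 77% × 42% = 32.34% of Fairlane Industries Corp.
Chain via Granite Capital LLC → Halcyon Group plc (R3): 64% × 59% × 21% = 7.9296% of Fairlane Industries Corp.
Direct interest in Fairlane Industries Corp: 19%.
Aggregating (R1): 12.6% + 32.34% + 7.9296% + 19% = 71.8696%.
71.8696% does not exceed the 80% threshold, so Rafael is not a related party to Fairlane Industries Corp.

No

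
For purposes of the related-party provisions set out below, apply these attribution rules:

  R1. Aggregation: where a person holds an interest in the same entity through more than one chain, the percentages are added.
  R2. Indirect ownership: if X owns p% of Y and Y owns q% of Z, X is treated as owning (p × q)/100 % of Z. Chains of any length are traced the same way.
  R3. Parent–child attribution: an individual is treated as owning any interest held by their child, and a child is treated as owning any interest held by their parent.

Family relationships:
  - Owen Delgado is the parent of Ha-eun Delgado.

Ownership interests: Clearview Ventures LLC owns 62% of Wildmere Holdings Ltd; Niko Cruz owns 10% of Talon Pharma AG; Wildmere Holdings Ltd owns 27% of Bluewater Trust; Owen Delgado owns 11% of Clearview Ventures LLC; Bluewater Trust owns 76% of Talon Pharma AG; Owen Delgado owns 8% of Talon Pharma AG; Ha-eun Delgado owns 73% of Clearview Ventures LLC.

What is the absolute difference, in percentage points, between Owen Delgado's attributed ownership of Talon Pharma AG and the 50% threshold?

31.313184

By parent–child attribution (R3), Owen Delgado is treated as also owning Ha-eun Delgado's interest in Clearview Ventures LLC, giving 11% + 73% = 84%.
Chain via Clearview Ventures LLC → Wildmere Holdings Ltd → Bluewater Trust (R2): 84% × 62% × 27% × 76% = 10.686816% of Talon Pharma AG.
Direct interest in Talon Pharma AG: 8%.
Aggregating (R1): 10.686816% + 8% = 18.686816%.
18.686816% falls short of the 50% threshold by 31.313184 percentage points.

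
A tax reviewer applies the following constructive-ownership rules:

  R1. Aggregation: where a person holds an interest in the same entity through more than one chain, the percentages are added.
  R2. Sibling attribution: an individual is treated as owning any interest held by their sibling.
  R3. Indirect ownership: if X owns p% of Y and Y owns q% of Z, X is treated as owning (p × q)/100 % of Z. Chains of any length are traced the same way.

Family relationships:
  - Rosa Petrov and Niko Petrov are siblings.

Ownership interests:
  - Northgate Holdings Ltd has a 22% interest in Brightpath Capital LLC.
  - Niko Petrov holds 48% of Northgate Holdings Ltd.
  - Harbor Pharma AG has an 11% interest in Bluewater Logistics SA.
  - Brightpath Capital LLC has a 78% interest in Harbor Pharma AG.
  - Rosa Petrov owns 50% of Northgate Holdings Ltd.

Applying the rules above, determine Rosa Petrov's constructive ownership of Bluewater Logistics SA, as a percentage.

1.849848%

By sibling attribution (R2), Rosa Petrov is treated as also owning Niko Petrov's interest in Northgate Holdings Ltd, giving 50% + 48% = 98%.
Chain via Northgate Holdings Ltd → Brightpath Capital LLC → Harbor Pharma AG (R3): 98% × 22% × 78% × 11% = 1.849848% of Bluewater Logistics SA.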